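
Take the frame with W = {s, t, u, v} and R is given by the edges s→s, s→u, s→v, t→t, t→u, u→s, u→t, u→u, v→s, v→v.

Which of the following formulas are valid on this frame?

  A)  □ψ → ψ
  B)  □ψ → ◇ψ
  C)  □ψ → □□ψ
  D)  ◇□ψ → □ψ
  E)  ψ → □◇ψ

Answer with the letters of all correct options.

R is reflexive: each world relates to itself.
R is symmetric: every R-edge is matched by its reverse.
R is not transitive: s R u and u R t but not s R t.
R is not euclidean: s R u and s R v but not u R v.
R is serial: every world has an R-successor.
(A) □ψ → ψ (axiom T) characterises the reflexive frames. R is reflexive — valid.
(B) □ψ → ◇ψ is axiom D; it is valid on a frame exactly when R is serial. R is serial, so valid.
(C) □ψ → □□ψ (axiom 4) characterises the transitive frames. R is not transitive — not valid.
(D) ◇□ψ → □ψ is the dual of axiom 5; it is valid on a frame exactly when R is euclidean. R is not euclidean, so not valid.
(E) ψ → □◇ψ (axiom B) characterises the symmetric frames. R is symmetric — valid.

A, B, E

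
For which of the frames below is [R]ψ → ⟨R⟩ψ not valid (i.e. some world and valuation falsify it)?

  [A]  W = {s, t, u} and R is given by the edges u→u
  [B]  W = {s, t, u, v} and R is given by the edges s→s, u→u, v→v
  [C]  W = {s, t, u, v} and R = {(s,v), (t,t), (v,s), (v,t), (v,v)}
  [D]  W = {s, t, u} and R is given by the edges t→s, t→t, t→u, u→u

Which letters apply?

The schema [R]ψ → ⟨R⟩ψ is axiom D; it is valid on a frame iff R is serial.
(A) R is not serial (s has no R-successor), so the schema fails here.
(B) R is not serial (t has no R-successor), so the schema fails here.
(C) R is not serial (u has no R-successor), so the schema fails here.
(D) R is not serial (s has no R-successor), so the schema fails here.

A, B, C, D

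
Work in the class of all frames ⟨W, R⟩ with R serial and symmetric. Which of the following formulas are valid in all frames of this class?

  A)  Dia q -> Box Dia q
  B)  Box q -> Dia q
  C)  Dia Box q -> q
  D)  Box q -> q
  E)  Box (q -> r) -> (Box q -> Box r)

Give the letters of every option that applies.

(A) axiom 5: valid iff R is euclidean. Such an R need not be euclidean — not valid.
(B) Box q -> Dia q is axiom D, which corresponds to seriality. Every such R is serial — valid.
(C) Dia Box q -> q is the dual of axiom B, which corresponds to symmetry. Every such R is symmetric — valid.
(D) Box q -> q is axiom T, which corresponds to reflexivity. Such an R need not be reflexive — not valid.
(E) Box (q -> r) -> (Box q -> Box r) is axiom K, valid on every Kripke frame — valid.

B, C, E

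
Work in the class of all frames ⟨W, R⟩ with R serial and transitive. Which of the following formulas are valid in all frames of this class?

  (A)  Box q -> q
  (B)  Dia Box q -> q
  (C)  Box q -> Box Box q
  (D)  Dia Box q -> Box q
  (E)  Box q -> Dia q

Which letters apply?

C, E

(A) Box q -> q is axiom T, which corresponds to reflexivity. Such an R need not be reflexive — not valid.
(B) Dia Box q -> q is the dual of axiom B; it is valid on a frame exactly when R is symmetric. Such an R need not be symmetric, so not valid.
(C) axiom 4: valid iff R is transitive. Every such R is transitive — valid.
(D) the dual of axiom 5: valid iff R is euclidean. Such an R need not be euclidean — not valid.
(E) Box q -> Dia q (axiom D) characterises the serial frames. Every such R is serial — valid.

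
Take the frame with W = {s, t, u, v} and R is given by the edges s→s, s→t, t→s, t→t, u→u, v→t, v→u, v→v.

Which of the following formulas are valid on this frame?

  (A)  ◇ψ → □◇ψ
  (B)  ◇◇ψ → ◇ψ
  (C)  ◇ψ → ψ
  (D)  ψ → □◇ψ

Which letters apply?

none

R is not symmetric: v R t but not t R v.
R is not transitive: v R t and t R s but not v R s.
R is not euclidean: v R t and v R u but not t R u.
R is not a subset of the identity: s R t with s ≠ t.
(A) ◇ψ → □◇ψ (axiom 5) characterises the euclidean frames. R is not euclidean — not valid.
(B) ◇◇ψ → ◇ψ is the dual of axiom 4, which corresponds to transitivity. R is not transitive — not valid.
(C) ◇ψ → ψ (the converse of T) corresponds to R being a subset of the identity. Here R ⊄ identity, so not valid.
(D) ψ → □◇ψ (axiom B) characterises the symmetric frames. R is not symmetric — not valid.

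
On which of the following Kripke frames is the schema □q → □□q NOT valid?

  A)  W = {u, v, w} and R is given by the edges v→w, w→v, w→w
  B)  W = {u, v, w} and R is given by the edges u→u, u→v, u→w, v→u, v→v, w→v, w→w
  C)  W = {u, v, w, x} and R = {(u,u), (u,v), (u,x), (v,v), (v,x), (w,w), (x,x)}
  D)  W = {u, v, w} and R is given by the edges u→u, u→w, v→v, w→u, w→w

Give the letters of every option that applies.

A, B

The schema □q → □□q is axiom 4; it is valid on a frame iff R is transitive.
(A) R is not transitive (v R w and w R v but not v R v), so the schema fails here.
(B) R is not transitive (v R u and u R w but not v R w), so the schema fails here.
(C) R is transitive (R is closed under composition), so the schema is valid here.
(D) R is transitive (R is closed under composition), so the schema is valid here.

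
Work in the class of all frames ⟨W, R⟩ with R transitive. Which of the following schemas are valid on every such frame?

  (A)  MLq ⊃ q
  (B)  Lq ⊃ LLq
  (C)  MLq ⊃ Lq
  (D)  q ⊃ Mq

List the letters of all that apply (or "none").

(A) MLq ⊃ q is the dual of axiom B, which corresponds to symmetry. Such an R need not be symmetric — not valid.
(B) Lq ⊃ LLq (axiom 4) characterises the transitive frames. Every such R is transitive — valid.
(C) MLq ⊃ Lq is the dual of axiom 5; it is valid on a frame exactly when R is euclidean. Such an R need not be euclidean, so not valid.
(D) q ⊃ Mq is the dual of axiom T, which corresponds to reflexivity. Such an R need not be reflexive — not valid.

B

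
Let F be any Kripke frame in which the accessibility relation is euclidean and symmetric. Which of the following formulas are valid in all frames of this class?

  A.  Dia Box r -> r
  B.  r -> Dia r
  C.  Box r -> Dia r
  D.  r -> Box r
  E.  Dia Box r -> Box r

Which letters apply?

A symmetric euclidean relation is transitive (uRv and vRw give vRu by symmetry, then uRw by the euclidean condition, applied at v).
(A) the dual of axiom B: valid iff R is symmetric. Every such R is symmetric — valid.
(B) the dual of axiom T: valid iff R is reflexive. Such an R need not be reflexive — not valid.
(C) axiom D: valid iff R is serial. Such an R need not be serial — not valid.
(D) r -> Box r (equivalent to ◇p→p) corresponds to R being a subset of the identity. Such an R need not be a subset of the identity, so not valid.
(E) Dia Box r -> Box r (the dual of axiom 5) characterises the euclidean frames. Every such R is euclidean — valid.

A, E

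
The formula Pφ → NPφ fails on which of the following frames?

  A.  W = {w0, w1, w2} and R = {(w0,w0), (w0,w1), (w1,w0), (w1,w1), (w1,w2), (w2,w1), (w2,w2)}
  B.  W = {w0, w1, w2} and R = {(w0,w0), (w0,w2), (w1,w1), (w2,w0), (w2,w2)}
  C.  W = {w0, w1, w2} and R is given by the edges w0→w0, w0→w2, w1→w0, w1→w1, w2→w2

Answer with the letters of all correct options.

A, C

The schema Pφ → NPφ is axiom 5; it is valid on a frame iff R is euclidean.
(A) R is not euclidean (w1 R w0 and w1 R w2 but not w0 R w2), so the schema fails here.
(B) R is euclidean (any two R-successors of the same world are R-related), so the schema is valid here.
(C) R is not euclidean (w0 R w2 and w0 R w0 but not w2 R w0), so the schema fails here.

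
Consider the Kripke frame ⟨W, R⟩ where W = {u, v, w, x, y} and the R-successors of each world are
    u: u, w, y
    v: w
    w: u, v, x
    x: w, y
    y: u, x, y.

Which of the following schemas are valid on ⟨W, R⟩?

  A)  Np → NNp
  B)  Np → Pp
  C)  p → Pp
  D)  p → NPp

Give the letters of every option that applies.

R is not reflexive: not v R v.
R is symmetric: every R-edge is matched by its reverse.
R is not transitive: u R w and w R v but not u R v.
R is serial: every world has an R-successor.
(A) axiom 4: valid iff R is transitive. R is not transitive — not valid.
(B) Np → Pp is axiom D; it is valid on a frame exactly when R is serial. R is serial, so valid.
(C) p → Pp (the dual of axiom T) characterises the reflexive frames. R is not reflexive — not valid.
(D) axiom B: valid iff R is symmetric. R is symmetric — valid.

B, D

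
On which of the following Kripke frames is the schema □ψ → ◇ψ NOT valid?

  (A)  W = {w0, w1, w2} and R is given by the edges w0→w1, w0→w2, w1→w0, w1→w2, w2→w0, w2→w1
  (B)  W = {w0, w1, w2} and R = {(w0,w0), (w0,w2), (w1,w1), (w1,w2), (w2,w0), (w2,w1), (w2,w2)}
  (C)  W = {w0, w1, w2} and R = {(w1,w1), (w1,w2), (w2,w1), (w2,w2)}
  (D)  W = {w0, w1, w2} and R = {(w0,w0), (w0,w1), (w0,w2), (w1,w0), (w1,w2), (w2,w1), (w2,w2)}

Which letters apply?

C

The schema □ψ → ◇ψ is axiom D; it is valid on a frame iff R is serial.
(A) R is serial (every world has an R-successor), so the schema is valid here.
(B) R is serial (every world has an R-successor), so the schema is valid here.
(C) R is not serial (w0 has no R-successor), so the schema fails here.
(D) R is serial (every world has an R-successor), so the schema is valid here.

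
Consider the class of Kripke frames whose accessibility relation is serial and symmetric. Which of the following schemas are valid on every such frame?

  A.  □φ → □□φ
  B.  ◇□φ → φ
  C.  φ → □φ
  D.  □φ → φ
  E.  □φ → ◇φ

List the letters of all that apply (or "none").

(A) axiom 4: valid iff R is transitive. Such an R need not be transitive — not valid.
(B) the dual of axiom B: valid iff R is symmetric. Every such R is symmetric — valid.
(C) φ → □φ (equivalent to ◇p→p) corresponds to R being a subset of the identity. Such an R need not be a subset of the identity, so not valid.
(D) □φ → φ is axiom T; it is valid on a frame exactly when R is reflexive. Such an R need not be reflexive, so not valid.
(E) □φ → ◇φ is axiom D, which corresponds to seriality. Every such R is serial — valid.

B, E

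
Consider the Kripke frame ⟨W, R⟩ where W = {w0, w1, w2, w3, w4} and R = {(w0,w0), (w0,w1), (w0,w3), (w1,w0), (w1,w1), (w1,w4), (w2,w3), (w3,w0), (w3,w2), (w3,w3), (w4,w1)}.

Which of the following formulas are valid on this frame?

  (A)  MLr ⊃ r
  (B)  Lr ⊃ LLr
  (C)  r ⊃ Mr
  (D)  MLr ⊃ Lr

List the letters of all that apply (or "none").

A

R is not reflexive: not w2 R w2.
R is symmetric: every R-edge is matched by its reverse.
R is not transitive: w0 R w1 and w1 R w4 but not w0 R w4.
R is not euclidean: w0 R w1 and w0 R w3 but not w1 R w3.
(A) MLr ⊃ r is the dual of axiom B; it is valid on a frame exactly when R is symmetric. R is symmetric, so valid.
(B) Lr ⊃ LLr is axiom 4, which corresponds to transitivity. R is not transitive — not valid.
(C) r ⊃ Mr (the dual of axiom T) characterises the reflexive frames. R is not reflexive — not valid.
(D) MLr ⊃ Lr (the dual of axiom 5) characterises the euclidean frames. R is not euclidean — not valid.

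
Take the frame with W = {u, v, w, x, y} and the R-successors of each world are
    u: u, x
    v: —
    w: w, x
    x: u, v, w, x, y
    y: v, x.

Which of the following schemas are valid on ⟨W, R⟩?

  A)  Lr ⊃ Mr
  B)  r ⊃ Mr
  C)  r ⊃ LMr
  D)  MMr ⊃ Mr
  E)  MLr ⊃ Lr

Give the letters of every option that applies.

R is not reflexive: not v R v.
R is not symmetric: x R v but not v R x.
R is not transitive: u R x and x R v but not u R v.
R is not euclidean: x R u and x R v but not u R v.
R is not serial: v has no R-successor.
(A) axiom D: valid iff R is serial. R is not serial — not valid.
(B) r ⊃ Mr (the dual of axiom T) characterises the reflexive frames. R is not reflexive — not valid.
(C) r ⊃ LMr is axiom B; it is valid on a frame exactly when R is symmetric. R is not symmetric, so not valid.
(D) the dual of axiom 4: valid iff R is transitive. R is not transitive — not valid.
(E) the dual of axiom 5: valid iff R is euclidean. R is not euclidean — not valid.

none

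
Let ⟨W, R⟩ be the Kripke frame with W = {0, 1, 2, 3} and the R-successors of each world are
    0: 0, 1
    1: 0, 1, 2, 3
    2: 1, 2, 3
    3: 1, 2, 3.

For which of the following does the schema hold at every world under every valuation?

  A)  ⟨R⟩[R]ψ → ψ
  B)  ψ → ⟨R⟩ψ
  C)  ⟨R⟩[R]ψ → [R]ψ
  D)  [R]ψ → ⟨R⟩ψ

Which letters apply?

A, B, D

R is reflexive: each world relates to itself.
R is symmetric: every R-edge is matched by its reverse.
R is not euclidean: 1 R 0 and 1 R 2 but not 0 R 2.
R is serial: every world has an R-successor.
(A) ⟨R⟩[R]ψ → ψ is the dual of axiom B; it is valid on a frame exactly when R is symmetric. R is symmetric, so valid.
(B) ψ → ⟨R⟩ψ (the dual of axiom T) characterises the reflexive frames. R is reflexive — valid.
(C) ⟨R⟩[R]ψ → [R]ψ is the dual of axiom 5, which corresponds to the euclidean property. R is not euclidean — not valid.
(D) [R]ψ → ⟨R⟩ψ is axiom D, which corresponds to seriality. R is serial — valid.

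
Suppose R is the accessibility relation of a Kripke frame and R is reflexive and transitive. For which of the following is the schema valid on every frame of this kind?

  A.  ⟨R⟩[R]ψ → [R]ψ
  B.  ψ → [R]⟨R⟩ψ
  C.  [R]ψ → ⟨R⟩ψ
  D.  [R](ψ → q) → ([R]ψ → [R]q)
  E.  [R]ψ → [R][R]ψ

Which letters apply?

Reflexive relations are serial.
(A) ⟨R⟩[R]ψ → [R]ψ is the dual of axiom 5; it is valid on a frame exactly when R is euclidean. Such an R need not be euclidean, so not valid.
(B) ψ → [R]⟨R⟩ψ is axiom B, which corresponds to symmetry. Such an R need not be symmetric — not valid.
(C) [R]ψ → ⟨R⟩ψ is axiom D, which corresponds to seriality. Every such R is serial — valid.
(D) [R](ψ → q) → ([R]ψ → [R]q) is the K axiom; it holds on all frames — valid.
(E) [R]ψ → [R][R]ψ is axiom 4, which corresponds to transitivity. Every such R is transitive — valid.

C, D, E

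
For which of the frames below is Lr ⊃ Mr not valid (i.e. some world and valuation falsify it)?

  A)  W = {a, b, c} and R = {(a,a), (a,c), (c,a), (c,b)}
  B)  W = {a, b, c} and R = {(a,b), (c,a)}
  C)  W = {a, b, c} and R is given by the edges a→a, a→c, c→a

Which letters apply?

The schema Lr ⊃ Mr is axiom D; it is valid on a frame iff R is serial.
(A) R is not serial (b has no R-successor), so the schema fails here.
(B) R is not serial (b has no R-successor), so the schema fails here.
(C) R is not serial (b has no R-successor), so the schema fails here.

A, B, C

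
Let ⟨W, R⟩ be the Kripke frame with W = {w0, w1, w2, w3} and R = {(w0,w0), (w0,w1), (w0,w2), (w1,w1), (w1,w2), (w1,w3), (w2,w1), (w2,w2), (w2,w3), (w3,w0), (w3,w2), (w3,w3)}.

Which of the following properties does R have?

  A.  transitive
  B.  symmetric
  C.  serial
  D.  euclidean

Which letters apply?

(A) not transitive: w0 R w1 and w1 R w3 but not w0 R w3.
(B) not symmetric: w0 R w1 but not w1 R w0.
(C) serial: every world has an R-successor.
(D) not euclidean: w0 R w1 and w0 R w0 but not w1 R w0.

C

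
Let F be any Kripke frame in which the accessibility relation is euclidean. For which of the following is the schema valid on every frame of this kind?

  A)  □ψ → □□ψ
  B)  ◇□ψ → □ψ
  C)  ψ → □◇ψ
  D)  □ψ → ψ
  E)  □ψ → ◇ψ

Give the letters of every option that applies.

(A) □ψ → □□ψ is axiom 4; it is valid on a frame exactly when R is transitive. Such an R need not be transitive, so not valid.
(B) the dual of axiom 5: valid iff R is euclidean. Every such R is euclidean — valid.
(C) ψ → □◇ψ is axiom B; it is valid on a frame exactly when R is symmetric. Such an R need not be symmetric, so not valid.
(D) □ψ → ψ (axiom T) characterises the reflexive frames. Such an R need not be reflexive — not valid.
(E) □ψ → ◇ψ is axiom D, which corresponds to seriality. Such an R need not be serial — not valid.

B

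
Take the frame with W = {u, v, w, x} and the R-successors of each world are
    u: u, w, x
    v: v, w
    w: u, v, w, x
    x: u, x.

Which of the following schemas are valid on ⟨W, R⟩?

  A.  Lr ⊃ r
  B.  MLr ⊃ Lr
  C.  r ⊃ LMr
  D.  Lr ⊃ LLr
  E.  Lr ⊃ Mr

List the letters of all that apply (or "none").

A, E

R is reflexive: each world relates to itself.
R is not symmetric: w R x but not x R w.
R is not transitive: u R w and w R v but not u R v.
R is not euclidean: u R x and u R w but not x R w.
R is serial: every world has an R-successor.
(A) Lr ⊃ r is axiom T; it is valid on a frame exactly when R is reflexive. R is reflexive, so valid.
(B) MLr ⊃ Lr is the dual of axiom 5, which corresponds to the euclidean property. R is not euclidean — not valid.
(C) r ⊃ LMr (axiom B) characterises the symmetric frames. R is not symmetric — not valid.
(D) Lr ⊃ LLr is axiom 4, which corresponds to transitivity. R is not transitive — not valid.
(E) Lr ⊃ Mr is axiom D, which corresponds to seriality. R is serial — valid.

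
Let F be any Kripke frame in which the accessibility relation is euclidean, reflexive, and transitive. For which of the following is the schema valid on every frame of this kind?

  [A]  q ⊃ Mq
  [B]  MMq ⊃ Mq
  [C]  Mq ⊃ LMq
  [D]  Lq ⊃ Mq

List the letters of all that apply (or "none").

A, B, C, D

A relation that is euclidean, reflexive, and transitive is also serial and symmetric.
(A) q ⊃ Mq (the dual of axiom T) characterises the reflexive frames. Every such R is reflexive — valid.
(B) the dual of axiom 4: valid iff R is transitive. Every such R is transitive — valid.
(C) axiom 5: valid iff R is euclidean. Every such R is euclidean — valid.
(D) Lq ⊃ Mq is axiom D, which corresponds to seriality. Every such R is serial — valid.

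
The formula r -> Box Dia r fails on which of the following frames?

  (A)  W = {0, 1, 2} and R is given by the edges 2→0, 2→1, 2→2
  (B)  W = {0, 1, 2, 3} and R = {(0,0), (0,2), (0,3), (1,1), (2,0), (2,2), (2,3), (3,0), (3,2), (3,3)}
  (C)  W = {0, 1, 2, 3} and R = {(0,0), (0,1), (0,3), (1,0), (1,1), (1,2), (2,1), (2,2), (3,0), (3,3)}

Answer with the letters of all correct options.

A

The schema r -> Box Dia r is axiom B; it is valid on a frame iff R is symmetric.
(A) R is not symmetric (2 R 0 but not 0 R 2), so the schema fails here.
(B) R is symmetric (every R-edge is matched by its reverse), so the schema is valid here.
(C) R is symmetric (every R-edge is matched by its reverse), so the schema is valid here.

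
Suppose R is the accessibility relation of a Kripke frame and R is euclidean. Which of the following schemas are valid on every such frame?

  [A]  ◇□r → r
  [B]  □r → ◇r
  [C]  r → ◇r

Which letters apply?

none

(A) ◇□r → r (the dual of axiom B) characterises the symmetric frames. Such an R need not be symmetric — not valid.
(B) □r → ◇r is axiom D, which corresponds to seriality. Such an R need not be serial — not valid.
(C) r → ◇r is the dual of axiom T, which corresponds to reflexivity. Such an R need not be reflexive — not valid.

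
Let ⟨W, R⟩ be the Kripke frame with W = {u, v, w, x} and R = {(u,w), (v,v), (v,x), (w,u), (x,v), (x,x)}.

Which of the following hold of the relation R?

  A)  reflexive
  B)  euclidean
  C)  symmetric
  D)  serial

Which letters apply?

C, D

(A) not reflexive: not u R u.
(B) not euclidean: u R w and u R w but not w R w.
(C) symmetric: every R-edge is matched by its reverse.
(D) serial: every world has an R-successor.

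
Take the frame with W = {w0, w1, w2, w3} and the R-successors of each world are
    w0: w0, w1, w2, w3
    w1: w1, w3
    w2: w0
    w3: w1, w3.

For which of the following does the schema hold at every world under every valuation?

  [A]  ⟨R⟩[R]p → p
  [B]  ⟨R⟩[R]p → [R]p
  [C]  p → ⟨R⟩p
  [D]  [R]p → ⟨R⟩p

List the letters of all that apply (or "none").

D

R is not reflexive: not w2 R w2.
R is not symmetric: w0 R w1 but not w1 R w0.
R is not euclidean: w0 R w1 and w0 R w0 but not w1 R w0.
R is serial: every world has an R-successor.
(A) the dual of axiom B: valid iff R is symmetric. R is not symmetric — not valid.
(B) the dual of axiom 5: valid iff R is euclidean. R is not euclidean — not valid.
(C) p → ⟨R⟩p (the dual of axiom T) characterises the reflexive frames. R is not reflexive — not valid.
(D) [R]p → ⟨R⟩p is axiom D, which corresponds to seriality. R is serial — valid.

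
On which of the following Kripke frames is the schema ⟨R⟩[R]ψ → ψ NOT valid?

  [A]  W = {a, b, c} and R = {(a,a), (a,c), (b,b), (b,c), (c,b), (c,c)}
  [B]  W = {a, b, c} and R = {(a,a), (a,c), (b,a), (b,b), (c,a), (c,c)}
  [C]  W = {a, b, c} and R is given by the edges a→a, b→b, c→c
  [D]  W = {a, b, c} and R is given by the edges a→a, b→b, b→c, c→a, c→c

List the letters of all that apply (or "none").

The schema ⟨R⟩[R]ψ → ψ is the dual of axiom B; it is valid on a frame iff R is symmetric.
(A) R is not symmetric (a R c but not c R a), so the schema fails here.
(B) R is not symmetric (b R a but not a R b), so the schema fails here.
(C) R is symmetric (every R-edge is matched by its reverse), so the schema is valid here.
(D) R is not symmetric (b R c but not c R b), so the schema fails here.

A, B, D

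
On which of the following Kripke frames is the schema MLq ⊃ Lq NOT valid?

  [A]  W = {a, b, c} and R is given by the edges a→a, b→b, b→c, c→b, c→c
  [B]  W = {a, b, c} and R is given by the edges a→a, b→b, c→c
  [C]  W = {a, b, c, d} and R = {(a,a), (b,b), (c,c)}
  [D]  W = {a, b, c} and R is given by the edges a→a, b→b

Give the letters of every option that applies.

none

The schema MLq ⊃ Lq is the dual of axiom 5; it is valid on a frame iff R is euclidean.
(A) R is euclidean (any two R-successors of the same world are R-related), so the schema is valid here.
(B) R is euclidean (any two R-successors of the same world are R-related), so the schema is valid here.
(C) R is euclidean (any two R-successors of the same world are R-related), so the schema is valid here.
(D) R is euclidean (any two R-successors of the same world are R-related), so the schema is valid here.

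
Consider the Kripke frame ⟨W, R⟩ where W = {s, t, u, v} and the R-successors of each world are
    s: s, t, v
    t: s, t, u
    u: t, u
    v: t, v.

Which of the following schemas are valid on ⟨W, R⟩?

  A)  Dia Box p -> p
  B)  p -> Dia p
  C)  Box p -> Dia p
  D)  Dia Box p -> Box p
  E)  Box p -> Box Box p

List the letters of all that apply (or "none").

B, C

R is reflexive: each world relates to itself.
R is not symmetric: s R v but not v R s.
R is not transitive: s R t and t R u but not s R u.
R is not euclidean: s R t and s R v but not t R v.
R is serial: every world has an R-successor.
(A) Dia Box p -> p is the dual of axiom B; it is valid on a frame exactly when R is symmetric. R is not symmetric, so not valid.
(B) p -> Dia p is the dual of axiom T; it is valid on a frame exactly when R is reflexive. R is reflexive, so valid.
(C) Box p -> Dia p (axiom D) characterises the serial frames. R is serial — valid.
(D) Dia Box p -> Box p is the dual of axiom 5; it is valid on a frame exactly when R is euclidean. R is not euclidean, so not valid.
(E) Box p -> Box Box p (axiom 4) characterises the transitive frames. R is not transitive — not valid.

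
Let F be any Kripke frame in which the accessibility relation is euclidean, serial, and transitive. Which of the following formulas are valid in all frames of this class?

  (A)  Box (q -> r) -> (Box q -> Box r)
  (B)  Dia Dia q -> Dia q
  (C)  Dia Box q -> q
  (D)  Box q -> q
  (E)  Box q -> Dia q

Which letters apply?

(A) Box (q -> r) -> (Box q -> Box r) is axiom K, valid on every Kripke frame — valid.
(B) Dia Dia q -> Dia q is the dual of axiom 4; it is valid on a frame exactly when R is transitive. Every such R is transitive, so valid.
(C) Dia Box q -> q (the dual of axiom B) characterises the symmetric frames. Such an R need not be symmetric — not valid.
(D) Box q -> q (axiom T) characterises the reflexive frames. Such an R need not be reflexive — not valid.
(E) Box q -> Dia q is axiom D; it is valid on a frame exactly when R is serial. Every such R is serial, so valid.

A, B, E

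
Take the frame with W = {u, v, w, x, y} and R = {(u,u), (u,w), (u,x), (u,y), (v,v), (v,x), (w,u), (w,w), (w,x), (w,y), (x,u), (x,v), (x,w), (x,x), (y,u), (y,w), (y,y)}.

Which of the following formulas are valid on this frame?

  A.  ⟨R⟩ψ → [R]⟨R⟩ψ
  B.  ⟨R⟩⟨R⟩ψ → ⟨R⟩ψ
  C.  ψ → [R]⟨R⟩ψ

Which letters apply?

C

R is symmetric: every R-edge is matched by its reverse.
R is not transitive: u R x and x R v but not u R v.
R is not euclidean: u R x and u R y but not x R y.
(A) ⟨R⟩ψ → [R]⟨R⟩ψ is axiom 5, which corresponds to the euclidean property. R is not euclidean — not valid.
(B) the dual of axiom 4: valid iff R is transitive. R is not transitive — not valid.
(C) ψ → [R]⟨R⟩ψ is axiom B; it is valid on a frame exactly when R is symmetric. R is symmetric, so valid.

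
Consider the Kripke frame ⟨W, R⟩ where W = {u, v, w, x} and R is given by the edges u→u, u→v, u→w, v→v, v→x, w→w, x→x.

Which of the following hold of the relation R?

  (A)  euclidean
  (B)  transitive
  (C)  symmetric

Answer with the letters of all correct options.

none

(A) not euclidean: u R v and u R u but not v R u.
(B) not transitive: u R v and v R x but not u R x.
(C) not symmetric: u R v but not v R u.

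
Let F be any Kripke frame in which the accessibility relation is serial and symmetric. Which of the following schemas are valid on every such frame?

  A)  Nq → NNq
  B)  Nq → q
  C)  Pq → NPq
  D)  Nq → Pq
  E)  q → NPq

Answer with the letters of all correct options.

(A) Nq → NNq is axiom 4, which corresponds to transitivity. Such an R need not be transitive — not valid.
(B) axiom T: valid iff R is reflexive. Such an R need not be reflexive — not valid.
(C) Pq → NPq is axiom 5; it is valid on a frame exactly when R is euclidean. Such an R need not be euclidean, so not valid.
(D) Nq → Pq is axiom D; it is valid on a frame exactly when R is serial. Every such R is serial, so valid.
(E) axiom B: valid iff R is symmetric. Every such R is symmetric — valid.

D, E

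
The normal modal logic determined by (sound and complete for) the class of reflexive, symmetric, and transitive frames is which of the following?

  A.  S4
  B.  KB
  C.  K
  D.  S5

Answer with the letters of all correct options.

D

(A) S4 is determined by the class of reflexive and transitive frames.
(B) KB is determined by the class of symmetric frames.
(C) K is determined by the class of arbitrary frames.
(D) S5 is determined by exactly this class.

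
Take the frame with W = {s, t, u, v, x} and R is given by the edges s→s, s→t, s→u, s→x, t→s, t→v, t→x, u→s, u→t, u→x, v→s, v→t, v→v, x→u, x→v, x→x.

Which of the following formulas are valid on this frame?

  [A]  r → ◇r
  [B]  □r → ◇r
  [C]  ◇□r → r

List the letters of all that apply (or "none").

R is not reflexive: not t R t.
R is not symmetric: s R x but not x R s.
R is serial: every world has an R-successor.
(A) r → ◇r is the dual of axiom T, which corresponds to reflexivity. R is not reflexive — not valid.
(B) □r → ◇r (axiom D) characterises the serial frames. R is serial — valid.
(C) ◇□r → r (the dual of axiom B) characterises the symmetric frames. R is not symmetric — not valid.

B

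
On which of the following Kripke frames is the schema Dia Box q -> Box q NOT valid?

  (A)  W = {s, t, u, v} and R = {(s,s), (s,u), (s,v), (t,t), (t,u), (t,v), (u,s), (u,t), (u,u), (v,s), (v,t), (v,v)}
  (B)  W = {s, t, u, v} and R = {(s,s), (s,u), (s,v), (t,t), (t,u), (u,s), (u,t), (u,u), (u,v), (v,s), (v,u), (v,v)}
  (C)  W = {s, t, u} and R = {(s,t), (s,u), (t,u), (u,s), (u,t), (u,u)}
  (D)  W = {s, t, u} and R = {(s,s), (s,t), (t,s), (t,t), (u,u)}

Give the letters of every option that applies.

A, B, C

The schema Dia Box q -> Box q is the dual of axiom 5; it is valid on a frame iff R is euclidean.
(A) R is not euclidean (s R u and s R v but not u R v), so the schema fails here.
(B) R is not euclidean (u R s and u R t but not s R t), so the schema fails here.
(C) R is not euclidean (u R t and u R s but not t R s), so the schema fails here.
(D) R is euclidean (any two R-successors of the same world are R-related), so the schema is valid here.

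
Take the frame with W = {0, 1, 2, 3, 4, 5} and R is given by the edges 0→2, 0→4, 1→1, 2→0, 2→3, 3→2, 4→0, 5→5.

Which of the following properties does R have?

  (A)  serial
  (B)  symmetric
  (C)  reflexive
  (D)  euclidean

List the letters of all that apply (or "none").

(A) serial: every world has an R-successor.
(B) symmetric: every R-edge is matched by its reverse.
(C) not reflexive: not 0 R 0.
(D) not euclidean: 0 R 2 and 0 R 4 but not 2 R 4.

A, B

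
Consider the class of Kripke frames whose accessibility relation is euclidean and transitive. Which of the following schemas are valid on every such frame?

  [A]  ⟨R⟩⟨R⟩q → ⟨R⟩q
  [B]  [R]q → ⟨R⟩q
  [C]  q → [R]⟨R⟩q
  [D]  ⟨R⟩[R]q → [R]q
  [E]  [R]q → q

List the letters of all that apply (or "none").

A, D

(A) ⟨R⟩⟨R⟩q → ⟨R⟩q (the dual of axiom 4) characterises the transitive frames. Every such R is transitive — valid.
(B) axiom D: valid iff R is serial. Such an R need not be serial — not valid.
(C) q → [R]⟨R⟩q is axiom B, which corresponds to symmetry. Such an R need not be symmetric — not valid.
(D) ⟨R⟩[R]q → [R]q is the dual of axiom 5; it is valid on a frame exactly when R is euclidean. Every such R is euclidean, so valid.
(E) axiom T: valid iff R is reflexive. Such an R need not be reflexive — not valid.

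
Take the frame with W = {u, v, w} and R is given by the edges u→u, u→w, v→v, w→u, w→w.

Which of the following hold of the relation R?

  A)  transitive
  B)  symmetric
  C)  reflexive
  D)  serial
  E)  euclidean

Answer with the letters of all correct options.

(A) transitive: R is closed under composition.
(B) symmetric: every R-edge is matched by its reverse.
(C) reflexive: each world relates to itself.
(D) serial: every world has an R-successor.
(E) euclidean: any two R-successors of the same world are R-related.

A, B, C, D, E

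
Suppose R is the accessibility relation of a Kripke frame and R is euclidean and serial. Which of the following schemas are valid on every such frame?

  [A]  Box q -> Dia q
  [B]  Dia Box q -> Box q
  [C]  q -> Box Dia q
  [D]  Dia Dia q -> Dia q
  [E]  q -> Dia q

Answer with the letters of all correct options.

A, B

(A) axiom D: valid iff R is serial. Every such R is serial — valid.
(B) Dia Box q -> Box q is the dual of axiom 5; it is valid on a frame exactly when R is euclidean. Every such R is euclidean, so valid.
(C) axiom B: valid iff R is symmetric. Such an R need not be symmetric — not valid.
(D) Dia Dia q -> Dia q is the dual of axiom 4; it is valid on a frame exactly when R is transitive. Such an R need not be transitive, so not valid.
(E) q -> Dia q is the dual of axiom T; it is valid on a frame exactly when R is reflexive. Such an R need not be reflexive, so not valid.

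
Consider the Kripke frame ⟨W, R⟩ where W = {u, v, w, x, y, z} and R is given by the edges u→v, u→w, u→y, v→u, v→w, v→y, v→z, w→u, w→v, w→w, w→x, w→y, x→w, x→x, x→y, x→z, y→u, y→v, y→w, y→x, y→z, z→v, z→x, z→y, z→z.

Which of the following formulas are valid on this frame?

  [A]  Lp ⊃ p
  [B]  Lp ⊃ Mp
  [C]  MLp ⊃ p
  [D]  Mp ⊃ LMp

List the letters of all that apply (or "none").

B, C

R is not reflexive: not u R u.
R is symmetric: every R-edge is matched by its reverse.
R is not euclidean: v R u and v R z but not u R z.
R is serial: every world has an R-successor.
(A) Lp ⊃ p is axiom T; it is valid on a frame exactly when R is reflexive. R is not reflexive, so not valid.
(B) Lp ⊃ Mp (axiom D) characterises the serial frames. R is serial — valid.
(C) the dual of axiom B: valid iff R is symmetric. R is symmetric — valid.
(D) Mp ⊃ LMp is axiom 5; it is valid on a frame exactly when R is euclidean. R is not euclidean, so not valid.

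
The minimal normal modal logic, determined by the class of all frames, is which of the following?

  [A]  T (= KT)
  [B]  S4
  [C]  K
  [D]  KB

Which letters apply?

(A) T (= KT) is determined by the class of reflexive frames.
(B) S4 is determined by the class of reflexive and transitive frames.
(C) K is determined by exactly this class.
(D) KB is determined by the class of symmetric frames.

C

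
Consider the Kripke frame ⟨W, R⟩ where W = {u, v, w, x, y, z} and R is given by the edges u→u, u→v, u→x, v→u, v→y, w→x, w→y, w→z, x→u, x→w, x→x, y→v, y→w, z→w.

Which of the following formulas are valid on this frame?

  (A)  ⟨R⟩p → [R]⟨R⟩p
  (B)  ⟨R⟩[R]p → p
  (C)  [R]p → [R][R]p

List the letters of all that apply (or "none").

R is symmetric: every R-edge is matched by its reverse.
R is not transitive: u R v and v R y but not u R y.
R is not euclidean: u R v and u R x but not v R x.
(A) ⟨R⟩p → [R]⟨R⟩p is axiom 5, which corresponds to the euclidean property. R is not euclidean — not valid.
(B) ⟨R⟩[R]p → p is the dual of axiom B, which corresponds to symmetry. R is symmetric — valid.
(C) [R]p → [R][R]p (axiom 4) characterises the transitive frames. R is not transitive — not valid.

B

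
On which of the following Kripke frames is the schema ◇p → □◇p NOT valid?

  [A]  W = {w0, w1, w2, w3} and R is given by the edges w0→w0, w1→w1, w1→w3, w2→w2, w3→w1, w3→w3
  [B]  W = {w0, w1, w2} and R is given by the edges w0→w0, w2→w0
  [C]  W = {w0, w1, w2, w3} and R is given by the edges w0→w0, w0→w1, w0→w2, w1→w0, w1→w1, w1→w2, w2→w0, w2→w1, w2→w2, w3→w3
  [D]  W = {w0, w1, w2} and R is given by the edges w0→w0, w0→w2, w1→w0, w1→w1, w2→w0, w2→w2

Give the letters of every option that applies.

The schema ◇p → □◇p is axiom 5; it is valid on a frame iff R is euclidean.
(A) R is euclidean (any two R-successors of the same world are R-related), so the schema is valid here.
(B) R is euclidean (any two R-successors of the same world are R-related), so the schema is valid here.
(C) R is euclidean (any two R-successors of the same world are R-related), so the schema is valid here.
(D) R is not euclidean (w1 R w0 and w1 R w1 but not w0 R w1), so the schema fails here.

D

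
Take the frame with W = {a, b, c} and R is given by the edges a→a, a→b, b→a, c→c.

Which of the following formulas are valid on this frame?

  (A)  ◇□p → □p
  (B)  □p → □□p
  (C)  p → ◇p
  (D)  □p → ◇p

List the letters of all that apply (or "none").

R is not reflexive: not b R b.
R is not transitive: b R a and a R b but not b R b.
R is not euclidean: a R b and a R b but not b R b.
R is serial: every world has an R-successor.
(A) the dual of axiom 5: valid iff R is euclidean. R is not euclidean — not valid.
(B) □p → □□p is axiom 4, which corresponds to transitivity. R is not transitive — not valid.
(C) p → ◇p is the dual of axiom T, which corresponds to reflexivity. R is not reflexive — not valid.
(D) □p → ◇p is axiom D; it is valid on a frame exactly when R is serial. R is serial, so valid.

D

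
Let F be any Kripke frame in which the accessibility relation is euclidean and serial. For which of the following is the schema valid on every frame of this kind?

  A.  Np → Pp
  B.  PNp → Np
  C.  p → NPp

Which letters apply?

(A) Np → Pp is axiom D, which corresponds to seriality. Every such R is serial — valid.
(B) PNp → Np is the dual of axiom 5, which corresponds to the euclidean property. Every such R is euclidean — valid.
(C) p → NPp is axiom B, which corresponds to symmetry. Such an R need not be symmetric — not valid.

A, B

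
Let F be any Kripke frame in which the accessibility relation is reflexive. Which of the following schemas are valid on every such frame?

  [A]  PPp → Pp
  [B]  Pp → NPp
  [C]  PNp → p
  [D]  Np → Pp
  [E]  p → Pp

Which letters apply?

A reflexive relation is serial.
(A) PPp → Pp (the dual of axiom 4) characterises the transitive frames. Such an R need not be transitive — not valid.
(B) Pp → NPp is axiom 5; it is valid on a frame exactly when R is euclidean. Such an R need not be euclidean, so not valid.
(C) the dual of axiom B: valid iff R is symmetric. Such an R need not be symmetric — not valid.
(D) Np → Pp is axiom D, which corresponds to seriality. Every such R is serial — valid.
(E) p → Pp (the dual of axiom T) characterises the reflexive frames. Every such R is reflexive — valid.

D, E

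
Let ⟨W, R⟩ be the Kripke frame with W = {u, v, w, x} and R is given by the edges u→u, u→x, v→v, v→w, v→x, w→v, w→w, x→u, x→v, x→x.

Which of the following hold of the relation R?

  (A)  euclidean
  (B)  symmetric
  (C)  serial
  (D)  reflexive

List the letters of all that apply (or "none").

B, C, D

(A) not euclidean: v R w and v R x but not w R x.
(B) symmetric: every R-edge is matched by its reverse.
(C) serial: every world has an R-successor.
(D) reflexive: each world relates to itself.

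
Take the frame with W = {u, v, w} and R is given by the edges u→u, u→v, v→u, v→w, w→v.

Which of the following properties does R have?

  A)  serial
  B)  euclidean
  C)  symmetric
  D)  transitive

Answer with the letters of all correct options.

A, C

(A) serial: every world has an R-successor.
(B) not euclidean: v R u and v R w but not u R w.
(C) symmetric: every R-edge is matched by its reverse.
(D) not transitive: u R v and v R w but not u R w.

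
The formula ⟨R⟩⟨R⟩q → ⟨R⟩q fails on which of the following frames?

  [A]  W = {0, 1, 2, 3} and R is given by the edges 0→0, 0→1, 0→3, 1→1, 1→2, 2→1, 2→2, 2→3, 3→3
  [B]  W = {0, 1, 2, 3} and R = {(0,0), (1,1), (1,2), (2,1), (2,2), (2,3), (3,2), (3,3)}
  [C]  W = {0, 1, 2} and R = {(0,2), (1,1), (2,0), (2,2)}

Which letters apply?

A, B, C

The schema ⟨R⟩⟨R⟩q → ⟨R⟩q is the dual of axiom 4; it is valid on a frame iff R is transitive.
(A) R is not transitive (0 R 1 and 1 R 2 but not 0 R 2), so the schema fails here.
(B) R is not transitive (1 R 2 and 2 R 3 but not 1 R 3), so the schema fails here.
(C) R is not transitive (0 R 2 and 2 R 0 but not 0 R 0), so the schema fails here.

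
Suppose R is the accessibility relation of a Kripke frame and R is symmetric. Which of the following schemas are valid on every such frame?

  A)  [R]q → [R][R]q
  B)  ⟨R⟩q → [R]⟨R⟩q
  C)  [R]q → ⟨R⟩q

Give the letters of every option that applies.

none

(A) [R]q → [R][R]q is axiom 4, which corresponds to transitivity. Such an R need not be transitive — not valid.
(B) ⟨R⟩q → [R]⟨R⟩q is axiom 5, which corresponds to the euclidean property. Such an R need not be euclidean — not valid.
(C) [R]q → ⟨R⟩q is axiom D; it is valid on a frame exactly when R is serial. Such an R need not be serial, so not valid.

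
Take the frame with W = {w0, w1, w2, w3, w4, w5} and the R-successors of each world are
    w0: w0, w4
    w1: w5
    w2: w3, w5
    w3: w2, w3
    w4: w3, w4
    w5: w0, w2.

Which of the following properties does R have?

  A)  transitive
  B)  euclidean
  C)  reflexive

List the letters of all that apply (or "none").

(A) not transitive: w0 R w4 and w4 R w3 but not w0 R w3.
(B) not euclidean: w0 R w4 and w0 R w0 but not w4 R w0.
(C) not reflexive: not w1 R w1.

none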